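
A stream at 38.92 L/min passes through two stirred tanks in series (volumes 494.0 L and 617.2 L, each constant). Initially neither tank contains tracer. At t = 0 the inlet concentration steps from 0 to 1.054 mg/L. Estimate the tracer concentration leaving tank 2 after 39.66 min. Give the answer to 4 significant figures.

Species balance on tank i: dCᵢ/dt = (Cᵢ₋₁ − Cᵢ)/τᵢ with τᵢ = Vᵢ/Q.
τ₁ = 494.0/38.92 = 12.6927 min; τ₂ = 617.2/38.92 = 15.8582 min.
Tank 1: C₁ = C_in(1 − e^(−t/τ₁)). Tank 2 (τ₁ ≠ τ₂): C₂ = C_in[1 − (τ₁ e^(−t/τ₁) − τ₂ e^(−t/τ₂))/(τ₁ − τ₂)].
At t = 39.66: e^(−t/τ₁) = 0.0439532, e^(−t/τ₂) = 0.0820096.
C₂ = 1.054·[1 − (12.6927·0.0439532 − 15.8582·0.0820096)/(-3.16547)] = 1.054·0.765394 = 0.806725 mg/L.

0.8067 mg/L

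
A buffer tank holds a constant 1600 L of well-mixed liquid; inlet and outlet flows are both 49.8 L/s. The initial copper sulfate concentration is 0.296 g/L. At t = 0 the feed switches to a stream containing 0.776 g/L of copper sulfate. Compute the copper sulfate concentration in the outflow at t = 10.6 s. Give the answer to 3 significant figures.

0.431 g/L

Unsteady species balance (constant V, well mixed): V dC/dt = Q(C_in − C).
So dC/dt = (C_in − C)/τ with τ = V/Q = 1600/49.8 = 32.129 s.
Solution: C(t) = C_in + (C₀ − C_in) e^(−t/τ).
C(10.6) = 0.776 + (0.296 − 0.776)·e^(−10.6/32.129) = 0.776 + (-0.48000)·0.71898 = 0.43089 g/L.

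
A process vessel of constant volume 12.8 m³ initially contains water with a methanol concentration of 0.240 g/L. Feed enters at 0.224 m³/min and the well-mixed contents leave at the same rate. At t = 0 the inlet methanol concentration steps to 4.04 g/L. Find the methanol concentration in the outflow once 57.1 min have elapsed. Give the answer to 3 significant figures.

2.64 g/L

Accumulation = in − out for the solute gives V dC/dt = Q(C_in − C).
Rewrite as dC/dt + C/τ = C_in/τ, τ = V/Q = 57.143 min.
This is linear first-order; C(t) = C_in + (C₀ − C_in) e^(−t/τ).
C(57.1) = 4.04 + (0.240 − 4.04)·e^(−57.1/57.143) = 4.04 + (-3.8000)·0.36816 = 2.6410 g/L.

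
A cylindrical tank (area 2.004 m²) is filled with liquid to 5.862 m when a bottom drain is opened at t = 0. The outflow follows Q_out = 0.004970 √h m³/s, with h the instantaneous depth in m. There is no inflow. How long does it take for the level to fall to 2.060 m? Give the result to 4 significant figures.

795.1 s

A dh/dt = −Q_out = −0.004970 √h.
∫ h^(−1/2) dh = −(0.004970/A) ∫ dt, giving 2√h = 2√h₀ − (0.004970/A) t.
t = 2A(√h₀ − √h)/0.004970 = 2·2.004·(√5.862 − √2.060)/0.004970
  = 4.00800 × (2.42116 − 1.43527) / 0.004970 = 795.057 s.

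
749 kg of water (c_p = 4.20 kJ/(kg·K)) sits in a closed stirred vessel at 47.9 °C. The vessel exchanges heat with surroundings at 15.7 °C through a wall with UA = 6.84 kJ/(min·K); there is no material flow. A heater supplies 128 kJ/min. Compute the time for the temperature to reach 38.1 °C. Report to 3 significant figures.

M c_p dT/dt = −UA(T − T_amb) + Q̇.
τ = M c_p/UA = 459.91 min; T_ss = T_amb + Q̇/UA = 15.7 + 128/6.84 = 34.413 °C.
T(t) = T_ss + (T₀ − T_ss)e^(−t/τ); set T = 38.1:
t = −τ ln[(T − T_ss)/(T₀ − T_ss)] = −459.91 · ln(0.27335) = 596.51 min.

597 min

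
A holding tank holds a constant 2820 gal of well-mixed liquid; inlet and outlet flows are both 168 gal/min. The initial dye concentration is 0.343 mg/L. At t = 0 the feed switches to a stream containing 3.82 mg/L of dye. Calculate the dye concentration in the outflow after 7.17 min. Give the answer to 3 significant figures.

1.55 mg/L

Mass balance on the solute (V constant): V dC/dt = Q(C_in − C).
So dC/dt = (C_in − C)/τ with τ = V/Q = 2820/168 = 16.786 min.
This is linear first-order; C(t) = C_in + (C₀ − C_in) e^(−t/τ).
C(7.17) = 3.82 + (0.343 − 3.82)·e^(−7.17/16.786) = 3.82 + (-3.4770)·0.65237 = 1.5517 mg/L.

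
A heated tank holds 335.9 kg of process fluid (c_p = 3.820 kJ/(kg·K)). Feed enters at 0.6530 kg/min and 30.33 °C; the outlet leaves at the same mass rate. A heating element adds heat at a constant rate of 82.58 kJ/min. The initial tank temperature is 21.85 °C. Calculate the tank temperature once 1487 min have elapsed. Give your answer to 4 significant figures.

First-law balance (no shaft work): M c_p dT/dt = ṁ c_p (T_in − T) + 82.58.
Rearrange: dT/dt = (T_ss − T)/τ with τ = M/ṁ = 514.395 min and T_ss = T_in + Q̇/(ṁ c_p) = 63.4354 °C.
T approaches T_ss exponentially: T(t) = T_ss + (T₀ − T_ss) e^(−t/τ).
T(1487) = 63.4354 + (-41.5854)·e^(−1487/514.395) = 63.4354 + (-41.5854)·0.0555332 = 61.1260 °C.

61.13 °C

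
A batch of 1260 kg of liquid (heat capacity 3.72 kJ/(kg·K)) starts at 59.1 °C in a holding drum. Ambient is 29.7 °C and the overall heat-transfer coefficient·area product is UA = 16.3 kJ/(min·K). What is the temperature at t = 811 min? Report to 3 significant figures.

First-law balance (no shaft work): M c_p dT/dt = −UA(T − T_amb).
dT/dt = (T_ss − T)/τ with T_ss = T_amb = 29.700 °C, τ = M c_p/UA = 1260·3.72/16.3 = 287.56 min.
Solution: T(t) = T_ss + (T₀ − T_ss) e^(−t/τ).
T(811) = 29.700 + (29.400)·0.059588 = 31.452 °C.

31.5 °C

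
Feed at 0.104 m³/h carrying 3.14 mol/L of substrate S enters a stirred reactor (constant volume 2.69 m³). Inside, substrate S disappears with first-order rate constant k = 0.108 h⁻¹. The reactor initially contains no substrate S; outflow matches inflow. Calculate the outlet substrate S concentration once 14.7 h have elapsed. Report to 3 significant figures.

0.732 mol/L

Species balance: V dC/dt = Q C_in − Q C − k V C.
dC/dt = (Q/V) C_in − (Q/V + k) C; effective rate a = Q/V + k = 0.038662 + 0.108 = 0.14666 h⁻¹.
C_ss = Q C_in/(Q + kV) = 0.82774 mol/L; C(t) = C_ss + (C₀ − C_ss) e^(−a t).
C(14.7) = 0.82774 + (-0.82774)·e^(−0.14666·14.7) = 0.82774 + (-0.82774)·0.11580 = 0.73189 mol/L.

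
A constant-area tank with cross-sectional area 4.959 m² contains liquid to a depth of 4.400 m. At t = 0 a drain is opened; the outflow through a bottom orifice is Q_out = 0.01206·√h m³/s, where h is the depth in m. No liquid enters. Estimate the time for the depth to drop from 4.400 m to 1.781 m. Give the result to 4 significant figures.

A dh/dt = −Q_out = −0.01206 √h.
∫ h^(−1/2) dh = −(0.01206/A) ∫ dt, giving 2√h = 2√h₀ − (0.01206/A) t.
t = 2A(√h₀ − √h)/0.01206 = 2·4.959·(√4.400 − √1.781)/0.01206
  = 9.91800 × (2.09762 − 1.33454) / 0.01206 = 627.545 s.

627.5 s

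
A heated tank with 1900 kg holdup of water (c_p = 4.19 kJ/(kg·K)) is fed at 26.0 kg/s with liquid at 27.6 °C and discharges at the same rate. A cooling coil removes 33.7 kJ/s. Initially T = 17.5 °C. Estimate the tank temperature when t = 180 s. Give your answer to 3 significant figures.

Energy balance: M c_p dT/dt = ṁ c_p (T_in − T) − 33.7.
Rearrange: dT/dt = (T_ss − T)/τ with τ = M/ṁ = 73.077 s and T_ss = T_in − Q̇/(ṁ c_p) = 27.291 °C.
Solution: T(t) = T_ss + (T₀ − T_ss) e^(−t/τ).
T(180) = 27.291 + (-9.7907)·e^(−180/73.077) = 27.291 + (-9.7907)·0.085166 = 26.457 °C.

26.5 °C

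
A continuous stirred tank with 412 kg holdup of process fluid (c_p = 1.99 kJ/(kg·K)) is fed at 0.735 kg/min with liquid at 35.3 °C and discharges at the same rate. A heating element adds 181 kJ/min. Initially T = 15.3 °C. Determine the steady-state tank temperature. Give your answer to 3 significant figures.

159 °C

M c_p dT/dt = ṁ c_p (T_in − T) + Q̇.
At steady state dT/dt = 0 ⇒ T_ss = T_in + Q̇/(ṁ c_p) = 35.3 + 181/(0.735·1.99) = 159.05 °C.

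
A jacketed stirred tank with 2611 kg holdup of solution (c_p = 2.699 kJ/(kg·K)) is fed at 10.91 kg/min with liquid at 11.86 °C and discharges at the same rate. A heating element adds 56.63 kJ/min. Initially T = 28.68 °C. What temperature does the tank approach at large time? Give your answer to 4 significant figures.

M c_p dT/dt = ṁ c_p (T_in − T) + Q̇.
At steady state dT/dt = 0 ⇒ T_ss = T_in + Q̇/(ṁ c_p) = 11.86 + 56.63/(10.91·2.699) = 13.7832 °C.

13.78 °C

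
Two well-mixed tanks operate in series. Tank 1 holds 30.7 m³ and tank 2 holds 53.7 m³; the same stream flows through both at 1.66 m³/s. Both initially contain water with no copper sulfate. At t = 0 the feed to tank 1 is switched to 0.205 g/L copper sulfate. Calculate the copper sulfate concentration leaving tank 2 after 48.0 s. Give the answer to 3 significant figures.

0.117 g/L

Time constants: τᵢ = Vᵢ/Q for each well-mixed tank.
τ₁ = 30.7/1.66 = 18.494 s; τ₂ = 53.7/1.66 = 32.349 s.
Tank 1: C₁ = C_in(1 − e^(−t/τ₁)). Tank 2 (τ₁ ≠ τ₂): C₂ = C_in[1 − (τ₁ e^(−t/τ₁) − τ₂ e^(−t/τ₂))/(τ₁ − τ₂)].
At t = 48.0: e^(−t/τ₁) = 0.074613, e^(−t/τ₂) = 0.22677.
C₂ = 0.205·[1 − (18.494·0.074613 − 32.349·0.22677)/(-13.855)] = 0.205·0.57012 = 0.11688 g/L.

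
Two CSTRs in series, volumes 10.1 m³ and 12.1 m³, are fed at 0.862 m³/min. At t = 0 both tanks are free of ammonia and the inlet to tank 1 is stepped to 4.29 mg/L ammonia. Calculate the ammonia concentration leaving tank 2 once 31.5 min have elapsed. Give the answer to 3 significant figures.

Species balance on tank i: dCᵢ/dt = (Cᵢ₋₁ − Cᵢ)/τᵢ with τᵢ = Vᵢ/Q.
τ₁ = 10.1/0.862 = 11.717 min; τ₂ = 12.1/0.862 = 14.037 min.
Solving the cascade with C₁(0)=C₂(0)=0 gives C₂(t) = C_in[1 − (τ₁ e^(−t/τ₁) − τ₂ e^(−t/τ₂))/(τ₁ − τ₂)].
At t = 31.5: e^(−t/τ₁) = 0.067989, e^(−t/τ₂) = 0.10603.
C₂ = 4.29·[1 − (11.717·0.067989 − 14.037·0.10603)/(-2.3202)] = 4.29·0.70187 = 3.0110 mg/L.

3.01 mg/L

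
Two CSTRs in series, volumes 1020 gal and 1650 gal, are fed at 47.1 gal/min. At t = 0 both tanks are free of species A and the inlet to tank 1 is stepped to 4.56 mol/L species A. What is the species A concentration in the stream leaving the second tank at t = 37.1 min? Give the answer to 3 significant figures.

Species balance on tank i: dCᵢ/dt = (Cᵢ₋₁ − Cᵢ)/τᵢ with τᵢ = Vᵢ/Q.
τ₁ = 1020/47.1 = 21.656 min; τ₂ = 1650/47.1 = 35.032 min.
Tank 1: C₁ = C_in(1 − e^(−t/τ₁)). Tank 2 (τ₁ ≠ τ₂): C₂ = C_in[1 − (τ₁ e^(−t/τ₁) − τ₂ e^(−t/τ₂))/(τ₁ − τ₂)].
At t = 37.1: e^(−t/τ₁) = 0.18030, e^(−t/τ₂) = 0.34679.
C₂ = 4.56·[1 − (21.656·0.18030 − 35.032·0.34679)/(-13.376)] = 4.56·0.38365 = 1.7494 mol/L.

1.75 mol/L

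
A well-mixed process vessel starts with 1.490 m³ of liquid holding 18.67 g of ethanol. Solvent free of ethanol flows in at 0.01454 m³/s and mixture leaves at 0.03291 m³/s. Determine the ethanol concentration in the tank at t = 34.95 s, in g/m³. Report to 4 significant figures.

Let m(t) be the amount of ethanol. Volume: V(t) = V₀ + (Q_in − Q_out) t = 1.490 − 0.0183700 t; V(34.95) = 0.847968 m³.
Solute balance: dm/dt = 0 − Q_out C = −Q_out m/V(t).
dm/m = −Q_out dt/(V₀ − 0.0183700 t); integrating gives ln(m/m₀) = −(Q_out/(Q_in−Q_out)) ln(V/V₀).
m = m₀ (V₀/V)^(Q_out/(Q_in−Q_out)) = 18.67 × (1.490/0.847968)^(-1.79151) = 6.80098 g.
C = m/V = 6.80098/0.847968 = 8.02032 g/m³.

8.020 g/m³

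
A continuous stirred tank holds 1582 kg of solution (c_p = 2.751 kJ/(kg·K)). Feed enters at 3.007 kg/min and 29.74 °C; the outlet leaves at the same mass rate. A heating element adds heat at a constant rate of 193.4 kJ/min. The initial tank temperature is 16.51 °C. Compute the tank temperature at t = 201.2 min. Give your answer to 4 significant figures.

28.14 °C

M c_p dT/dt = ṁ c_p (T_in − T) + Q̇.
Rearrange: dT/dt = (T_ss − T)/τ with τ = M/ṁ = 526.106 min and T_ss = T_in + Q̇/(ṁ c_p) = 53.1194 °C.
Integrating: T(t) = T_ss + (T₀ − T_ss) e^(−t/τ).
T(201.2) = 53.1194 + (-36.6094)·e^(−201.2/526.106) = 53.1194 + (-36.6094)·0.682200 = 28.1445 °C.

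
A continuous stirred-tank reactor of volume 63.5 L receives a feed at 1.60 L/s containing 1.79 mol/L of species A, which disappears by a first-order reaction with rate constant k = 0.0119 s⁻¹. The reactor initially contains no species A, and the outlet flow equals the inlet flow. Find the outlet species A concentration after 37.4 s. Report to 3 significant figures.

0.912 mol/L

Accumulation = in − out − consumed: V dC/dt = Q C_in − Q C − k V C.
This is linear with rate a = Q/V + k = 0.037097 s⁻¹.
C_ss = Q C_in/(Q + kV) = 1.2158 mol/L; C(t) = C_ss + (C₀ − C_ss) e^(−a t).
C(37.4) = 1.2158 + (-1.2158)·e^(−0.037097·37.4) = 1.2158 + (-1.2158)·0.24972 = 0.91219 mol/L.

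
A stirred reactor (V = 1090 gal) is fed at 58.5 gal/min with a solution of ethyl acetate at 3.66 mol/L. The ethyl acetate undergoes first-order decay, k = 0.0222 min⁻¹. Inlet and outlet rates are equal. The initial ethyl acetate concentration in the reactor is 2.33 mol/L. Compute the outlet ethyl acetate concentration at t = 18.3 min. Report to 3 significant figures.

2.52 mol/L

V dC/dt = Q(C_in − C) − k V C.
This is linear with rate a = Q/V + k = 0.075870 min⁻¹.
C_ss = Q C_in/(Q + kV) = 2.5891 mol/L; C(t) = C_ss + (C₀ − C_ss) e^(−a t).
C(18.3) = 2.5891 + (-0.25906)·e^(−0.075870·18.3) = 2.5891 + (-0.25906)·0.24947 = 2.5244 mol/L.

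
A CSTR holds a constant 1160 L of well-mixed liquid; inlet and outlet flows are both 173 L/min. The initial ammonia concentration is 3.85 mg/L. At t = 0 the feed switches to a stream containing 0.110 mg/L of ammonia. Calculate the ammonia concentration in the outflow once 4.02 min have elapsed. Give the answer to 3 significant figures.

Mass balance on the solute (V constant): V dC/dt = Q(C_in − C).
So dC/dt = (C_in − C)/τ with τ = V/Q = 1160/173 = 6.7052 min.
Integrating: C(t) = C_in + (C₀ − C_in) e^(−t/τ).
C(4.02) = 0.110 + (3.85 − 0.110)·e^(−4.02/6.7052) = 0.110 + (3.7400)·0.54907 = 2.1635 mg/L.

2.16 mg/L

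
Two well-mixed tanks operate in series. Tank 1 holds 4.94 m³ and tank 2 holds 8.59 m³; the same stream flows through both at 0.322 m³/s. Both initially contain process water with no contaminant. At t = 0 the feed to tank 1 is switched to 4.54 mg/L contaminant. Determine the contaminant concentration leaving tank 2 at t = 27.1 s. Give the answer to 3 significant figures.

Each tank obeys Vᵢ dCᵢ/dt = Q(Cᵢ₋₁ − Cᵢ), so τᵢ = Vᵢ/Q.
τ₁ = 4.94/0.322 = 15.342 s; τ₂ = 8.59/0.322 = 26.677 s.
Solving the cascade with C₁(0)=C₂(0)=0 gives C₂(t) = C_in[1 − (τ₁ e^(−t/τ₁) − τ₂ e^(−t/τ₂))/(τ₁ − τ₂)].
At t = 27.1: e^(−t/τ₁) = 0.17094, e^(−t/τ₂) = 0.36209.
C₂ = 4.54·[1 − (15.342·0.17094 − 26.677·0.36209)/(-11.335)] = 4.54·0.37920 = 1.7216 mg/L.

1.72 mg/L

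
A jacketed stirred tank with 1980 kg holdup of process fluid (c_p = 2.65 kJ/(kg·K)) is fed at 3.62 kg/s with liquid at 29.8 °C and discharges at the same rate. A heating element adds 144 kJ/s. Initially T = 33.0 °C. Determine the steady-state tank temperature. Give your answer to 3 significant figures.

M c_p dT/dt = ṁ c_p (T_in − T) + Q̇.
At steady state dT/dt = 0 ⇒ T_ss = T_in + Q̇/(ṁ c_p) = 29.8 + 144/(3.62·2.65) = 44.811 °C.

44.8 °C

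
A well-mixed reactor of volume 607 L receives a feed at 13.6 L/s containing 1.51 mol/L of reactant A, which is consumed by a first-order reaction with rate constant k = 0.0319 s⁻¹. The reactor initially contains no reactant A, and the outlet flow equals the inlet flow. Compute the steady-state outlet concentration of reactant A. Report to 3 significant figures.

0.623 mol/L

V dC/dt = Q(C_in − C) − k V C.
Steady state (dC/dt = 0): C_ss = Q C_in/(Q + kV) = C_in/(1 + kV/Q).
C_ss = 13.6·1.51/(13.6 + 0.0319·607) = 20.536/32.963 = 0.62300 mol/L.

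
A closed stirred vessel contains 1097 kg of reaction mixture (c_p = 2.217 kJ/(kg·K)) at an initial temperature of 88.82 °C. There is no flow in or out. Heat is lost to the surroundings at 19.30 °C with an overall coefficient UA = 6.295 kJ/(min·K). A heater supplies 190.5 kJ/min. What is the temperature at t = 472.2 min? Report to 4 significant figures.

61.13 °C

M c_p dT/dt = −UA(T − T_amb) + Q̇.
dT/dt = (T_ss − T)/τ with T_ss = T_amb + Q̇/UA = 19.30 + 190.5/6.295 = 49.5621 °C, τ = M c_p/UA = 1097·2.217/6.295 = 386.346 min.
Integrating: T(t) = T_ss + (T₀ − T_ss) e^(−t/τ).
T(472.2) = 49.5621 + (39.2579)·0.294575 = 61.1265 °C.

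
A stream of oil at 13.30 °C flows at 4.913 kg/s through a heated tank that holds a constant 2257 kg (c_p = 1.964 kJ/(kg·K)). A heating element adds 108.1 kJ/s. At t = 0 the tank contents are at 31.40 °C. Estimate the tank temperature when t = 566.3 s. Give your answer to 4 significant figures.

M c_p dT/dt = ṁ c_p (T_in − T) + Q̇.
τ = M/ṁ = 459.393 s; T_ss = T_in + Q̇/(ṁ c_p) = 13.30 + 108.1/(4.913·1.964) = 24.5031 °C.
Solution: T(t) = T_ss + (T₀ − T_ss) e^(−t/τ).
T(566.3) = 24.5031 + (6.89692)·e^(−566.3/459.393) = 24.5031 + (6.89692)·0.291501 = 26.5135 °C.

26.51 °C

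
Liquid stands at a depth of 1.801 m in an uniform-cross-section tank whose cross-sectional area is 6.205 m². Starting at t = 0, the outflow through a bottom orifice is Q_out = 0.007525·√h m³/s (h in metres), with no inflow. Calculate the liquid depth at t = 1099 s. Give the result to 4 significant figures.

0.4565 m

With no inflow, A dh/dt = −0.007525 √h.
This is separable: 2 d(√h)/dt = −0.007525/A, so √h = √h₀ − (0.007525/(2A)) t.
√h = √1.801 − 0.007525·1099/(2·6.205) = 1.34201 − 0.666396 = 0.675617.
h = 0.675617² = 0.456459 m.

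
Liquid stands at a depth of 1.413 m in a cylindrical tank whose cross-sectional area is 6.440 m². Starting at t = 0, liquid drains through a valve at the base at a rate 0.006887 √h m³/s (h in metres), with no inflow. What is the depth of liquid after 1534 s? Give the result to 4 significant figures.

Mass balance (ρ constant): A dh/dt = −0.006887 √h.
This is separable: 2 d(√h)/dt = −0.006887/A, so √h = √h₀ − (0.006887/(2A)) t.
√h = √1.413 − 0.006887·1534/(2·6.440) = 1.18870 − 0.820237 = 0.368459.
h = 0.368459² = 0.135762 m.

0.1358 m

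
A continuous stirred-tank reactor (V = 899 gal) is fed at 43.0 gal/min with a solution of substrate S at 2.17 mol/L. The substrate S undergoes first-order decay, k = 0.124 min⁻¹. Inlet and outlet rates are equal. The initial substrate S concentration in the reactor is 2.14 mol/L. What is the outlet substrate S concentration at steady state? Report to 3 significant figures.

0.604 mol/L

V dC/dt = Q(C_in − C) − k V C.
Steady state (dC/dt = 0): C_ss = Q C_in/(Q + kV) = C_in/(1 + kV/Q).
C_ss = 43.0·2.17/(43.0 + 0.124·899) = 93.310/154.48 = 0.60404 mol/L.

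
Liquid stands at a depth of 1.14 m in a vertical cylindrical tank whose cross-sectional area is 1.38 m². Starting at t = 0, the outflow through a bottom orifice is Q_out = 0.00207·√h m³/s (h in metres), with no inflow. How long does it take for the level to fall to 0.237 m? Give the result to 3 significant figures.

Volume balance on the tank: A dh/dt = −0.00207 √h.
∫ h^(−1/2) dh = −(0.00207/A) ∫ dt, giving 2√h = 2√h₀ − (0.00207/A) t.
t = 2A(√h₀ − √h)/0.00207 = 2·1.38·(√1.14 − √0.237)/0.00207
  = 2.7600 × (1.0677 − 0.48683) / 0.00207 = 774.51 s.

775 s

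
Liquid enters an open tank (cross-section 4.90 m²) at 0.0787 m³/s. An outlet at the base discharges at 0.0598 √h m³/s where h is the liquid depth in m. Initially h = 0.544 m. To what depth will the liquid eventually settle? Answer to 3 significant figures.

1.73 m

Volume balance on the tank: A dh/dt = Q_in − 0.0598 √h. At steady state dh/dt = 0:
Q_in = 0.0598 √h_ss ⇒ √h_ss = 0.0787/0.0598 = 1.3161.
h_ss = 1.3161² = 1.7320 m. (Since h₀ = 0.544 m < h_ss, the level will rise toward this value.)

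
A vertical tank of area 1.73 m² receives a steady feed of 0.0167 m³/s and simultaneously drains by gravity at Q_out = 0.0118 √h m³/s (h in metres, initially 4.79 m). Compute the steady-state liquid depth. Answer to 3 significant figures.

2.00 m

Mass balance (ρ constant): A dh/dt = Q_in − 0.0118 √h. At steady state dh/dt = 0:
Q_in = 0.0118 √h_ss ⇒ √h_ss = 0.0167/0.0118 = 1.4153.
h_ss = 1.4153² = 2.0029 m. (Since h₀ = 4.79 m > h_ss, the level will fall toward this value.)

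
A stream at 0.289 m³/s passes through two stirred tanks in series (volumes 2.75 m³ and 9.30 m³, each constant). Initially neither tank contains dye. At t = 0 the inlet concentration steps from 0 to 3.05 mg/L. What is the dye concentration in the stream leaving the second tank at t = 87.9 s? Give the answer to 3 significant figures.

Each tank obeys Vᵢ dCᵢ/dt = Q(Cᵢ₋₁ − Cᵢ), so τᵢ = Vᵢ/Q.
τ₁ = 2.75/0.289 = 9.5156 s; τ₂ = 9.30/0.289 = 32.180 s.
Tank 1: C₁ = C_in(1 − e^(−t/τ₁)). Tank 2 (τ₁ ≠ τ₂): C₂ = C_in[1 − (τ₁ e^(−t/τ₁) − τ₂ e^(−t/τ₂))/(τ₁ − τ₂)].
At t = 87.9: e^(−t/τ₁) = 9.7321e-05, e^(−t/τ₂) = 0.065120.
C₂ = 3.05·[1 − (9.5156·9.7321e-05 − 32.180·0.065120)/(-22.664)] = 3.05·0.90758 = 2.7681 mg/L.

2.77 mg/L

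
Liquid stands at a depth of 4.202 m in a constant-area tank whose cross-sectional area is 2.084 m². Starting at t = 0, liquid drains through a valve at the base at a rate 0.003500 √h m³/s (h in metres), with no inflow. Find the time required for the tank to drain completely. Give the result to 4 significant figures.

2441 s

A dh/dt = −Q_out = −0.003500 √h.
∫ h^(−1/2) dh = −(0.003500/A) ∫ dt, giving 2√h = 2√h₀ − (0.003500/A) t.
Tank is empty when √h = 0: t_empty = 2A√h₀/0.003500.
t_empty = 2·2.084·√4.202/0.003500 = 4.16800·2.04988/0.003500 = 2441.11 s.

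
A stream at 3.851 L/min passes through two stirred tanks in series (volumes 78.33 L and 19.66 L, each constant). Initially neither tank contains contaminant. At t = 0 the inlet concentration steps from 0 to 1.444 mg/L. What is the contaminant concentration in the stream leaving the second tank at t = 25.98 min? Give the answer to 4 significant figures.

Each tank obeys Vᵢ dCᵢ/dt = Q(Cᵢ₋₁ − Cᵢ), so τᵢ = Vᵢ/Q.
τ₁ = 78.33/3.851 = 20.3402 min; τ₂ = 19.66/3.851 = 5.10517 min.
Solving the cascade with C₁(0)=C₂(0)=0 gives C₂(t) = C_in[1 − (τ₁ e^(−t/τ₁) − τ₂ e^(−t/τ₂))/(τ₁ − τ₂)].
At t = 25.98: e^(−t/τ₁) = 0.278796, e^(−t/τ₂) = 0.00616442.
C₂ = 1.444·[1 − (20.3402·0.278796 − 5.10517·0.00616442)/(15.2350)] = 1.444·0.629847 = 0.909499 mg/L.

0.9095 mg/L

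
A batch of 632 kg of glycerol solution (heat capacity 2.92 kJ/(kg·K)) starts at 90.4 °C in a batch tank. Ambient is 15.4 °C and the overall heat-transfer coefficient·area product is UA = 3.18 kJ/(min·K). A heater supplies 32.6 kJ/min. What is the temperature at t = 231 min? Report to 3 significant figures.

First-law balance (no shaft work): M c_p dT/dt = −UA(T − T_amb) + Q̇.
dT/dt = (T_ss − T)/τ with T_ss = T_amb + Q̇/UA = 15.4 + 32.6/3.18 = 25.652 °C, τ = M c_p/UA = 632·2.92/3.18 = 580.33 min.
T approaches T_ss exponentially: T(t) = T_ss + (T₀ − T_ss) e^(−t/τ).
T(231) = 25.652 + (64.748)·0.67163 = 69.138 °C.

69.1 °C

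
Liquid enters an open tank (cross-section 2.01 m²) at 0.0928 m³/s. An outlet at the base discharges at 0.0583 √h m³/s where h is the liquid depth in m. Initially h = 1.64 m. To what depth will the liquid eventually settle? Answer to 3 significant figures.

2.53 m

A dh/dt = Q_in − 0.0583 √h. Steady state requires inflow = outflow:
Q_in = 0.0583 √h_ss ⇒ √h_ss = 0.0928/0.0583 = 1.5918.
h_ss = 1.5918² = 2.5337 m. (Since h₀ = 1.64 m < h_ss, the level will rise toward this value.)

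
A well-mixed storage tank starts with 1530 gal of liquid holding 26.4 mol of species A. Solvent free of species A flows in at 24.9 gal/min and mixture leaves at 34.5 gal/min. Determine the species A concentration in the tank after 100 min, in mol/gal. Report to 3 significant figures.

Let m(t) be the amount of species A. Volume: V(t) = V₀ + (Q_in − Q_out) t = 1530 − 9.6000 t; V(100) = 570.00 gal.
No species A enters, so dm/dt = −Q_out · (m/V).
Separate: dm/m = −Q_out dt/V(t) ⇒ ln(m/m₀) = −(Q_out/(Q_in−Q_out)) ln(V/V₀).
m = m₀ (V₀/V)^(Q_out/(Q_in−Q_out)) = 26.4 × (1530/570.00)^(-3.5937) = 0.75953 mol.
C = m/V = 0.75953/570.00 = 0.0013325 mol/gal.

0.00133 mol/gal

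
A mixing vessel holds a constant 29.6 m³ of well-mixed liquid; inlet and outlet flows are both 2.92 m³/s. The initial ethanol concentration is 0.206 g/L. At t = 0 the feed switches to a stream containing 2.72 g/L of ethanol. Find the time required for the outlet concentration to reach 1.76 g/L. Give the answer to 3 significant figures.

9.76 s

Species balance: V dC/dt = Q(C_in − C) ⇒ τ = V/Q = 10.137 s.
C(t) = C_in + (C₀ − C_in) e^(−t/τ). Set C = 1.76 and solve for t:
e^(−t/τ) = (C − C_in)/(C₀ − C_in) = (1.76 − 2.72)/(0.206 − 2.72) = 0.38186
t = −τ ln(…) = 10.137 × 0.96270 = 9.7588 s.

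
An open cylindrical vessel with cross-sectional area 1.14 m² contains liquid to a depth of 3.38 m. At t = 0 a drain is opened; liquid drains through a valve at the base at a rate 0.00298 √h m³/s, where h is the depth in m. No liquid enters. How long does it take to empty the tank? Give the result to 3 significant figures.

A dh/dt = −Q_out = −0.00298 √h.
Separate and integrate: 2(√h − √h₀) = −(0.00298/A) t.
Tank is empty when √h = 0: t_empty = 2A√h₀/0.00298.
t_empty = 2·1.14·√3.38/0.00298 = 2.2800·1.8385/0.00298 = 1406.6 s.

1410 s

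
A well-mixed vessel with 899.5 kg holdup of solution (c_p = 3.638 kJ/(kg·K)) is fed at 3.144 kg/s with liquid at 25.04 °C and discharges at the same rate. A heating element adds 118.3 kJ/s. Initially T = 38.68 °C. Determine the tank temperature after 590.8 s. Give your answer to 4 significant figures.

35.80 °C

M c_p dT/dt = ṁ c_p (T_in − T) + Q̇.
τ = M/ṁ = 286.101 s; T_ss = T_in + Q̇/(ṁ c_p) = 25.04 + 118.3/(3.144·3.638) = 35.3828 °C.
Integrating: T(t) = T_ss + (T₀ − T_ss) e^(−t/τ).
T(590.8) = 35.3828 + (3.29717)·e^(−590.8/286.101) = 35.3828 + (3.29717)·0.126817 = 35.8010 °C.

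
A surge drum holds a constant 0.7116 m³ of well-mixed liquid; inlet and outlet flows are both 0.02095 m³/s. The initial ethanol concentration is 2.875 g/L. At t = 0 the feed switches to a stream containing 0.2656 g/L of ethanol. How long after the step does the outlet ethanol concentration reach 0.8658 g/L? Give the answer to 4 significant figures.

49.92 s

Mass balance on the solute (V constant): V dC/dt = Q(C_in − C), so τ = V/Q = 33.9666 s.
C(t) = C_in + (C₀ − C_in) e^(−t/τ). Set C = 0.8658 and solve for t:
e^(−t/τ) = (C − C_in)/(C₀ − C_in) = (0.8658 − 0.2656)/(2.875 − 0.2656) = 0.230015
t = −τ ln(…) = 33.9666 × 1.46961 = 49.9177 s.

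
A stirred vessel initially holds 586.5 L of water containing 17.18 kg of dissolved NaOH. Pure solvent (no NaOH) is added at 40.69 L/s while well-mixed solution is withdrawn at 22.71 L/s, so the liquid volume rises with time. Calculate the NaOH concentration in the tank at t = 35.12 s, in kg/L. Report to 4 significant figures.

0.005605 kg/L

Let m(t) be the amount of NaOH. Volume: V(t) = V₀ + (Q_in − Q_out) t = 586.5 + 17.9800 t; V(35.12) = 1217.96 L.
Solute balance: dm/dt = 0 − Q_out C = −Q_out m/V(t).
dm/m = −Q_out dt/(V₀ + 17.9800 t); integrating gives ln(m/m₀) = −(Q_out/(Q_in−Q_out)) ln(V/V₀).
m = m₀ (V₀/V)^(Q_out/(Q_in−Q_out)) = 17.18 × (586.5/1217.96)^(1.26307) = 6.82606 kg.
C = m/V = 6.82606/1217.96 = 0.00560451 kg/L.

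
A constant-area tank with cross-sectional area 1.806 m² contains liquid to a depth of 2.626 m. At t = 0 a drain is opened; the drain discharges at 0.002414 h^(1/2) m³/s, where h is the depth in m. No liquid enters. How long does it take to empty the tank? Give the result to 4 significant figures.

2425 s

A dh/dt = −Q_out = −0.002414 √h.
This is separable: 2 d(√h)/dt = −0.002414/A, so √h = √h₀ − (0.002414/(2A)) t.
Set h = 0: 2√h₀ = (0.002414/A) t_empty ⇒ t_empty = 2A√h₀/0.002414.
t_empty = 2·1.806·√2.626/0.002414 = 3.61200·1.62049/0.002414 = 2424.70 s.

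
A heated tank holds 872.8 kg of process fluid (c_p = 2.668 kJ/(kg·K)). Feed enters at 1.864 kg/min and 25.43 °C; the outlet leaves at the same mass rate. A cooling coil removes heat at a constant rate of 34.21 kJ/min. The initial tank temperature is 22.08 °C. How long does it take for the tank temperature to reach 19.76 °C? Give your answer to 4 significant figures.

Energy balance: M c_p dT/dt = ṁ c_p (T_in − T) − 34.21.
τ = M/ṁ = 468.240 min; T_ss = T_in − Q̇/(ṁ c_p) = 18.5511 °C.
T(t) = T_ss + (T₀ − T_ss) e^(−t/τ). Set T = 19.76:
e^(−t/τ) = (19.76 − 18.5511)/(22.08 − 18.5511) = 0.342578
t = −468.240 · ln(0.342578) = 501.605 min.

501.6 min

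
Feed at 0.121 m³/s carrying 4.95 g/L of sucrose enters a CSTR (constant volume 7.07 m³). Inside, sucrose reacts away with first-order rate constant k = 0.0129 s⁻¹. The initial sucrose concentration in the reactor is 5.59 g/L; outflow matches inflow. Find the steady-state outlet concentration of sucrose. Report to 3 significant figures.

Species balance: V dC/dt = Q C_in − Q C − k V C.
At steady state: 0 = Q C_in − (Q + kV) C_ss, so C_ss = Q C_in/(Q + kV).
C_ss = 0.121·4.95/(0.121 + 0.0129·7.07) = 0.59895/0.21220 = 2.8225 g/L.

2.82 g/L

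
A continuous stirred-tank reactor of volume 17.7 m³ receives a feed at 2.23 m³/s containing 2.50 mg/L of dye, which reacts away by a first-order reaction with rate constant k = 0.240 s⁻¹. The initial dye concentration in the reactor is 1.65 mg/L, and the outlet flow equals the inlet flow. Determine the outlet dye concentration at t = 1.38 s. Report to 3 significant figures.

Accumulation = in − out − consumed: V dC/dt = Q C_in − Q C − k V C.
dC/dt = (Q/V) C_in − (Q/V + k) C; effective rate a = Q/V + k = 0.12599 + 0.240 = 0.36599 s⁻¹.
C_ss = Q C_in/(Q + kV) = 0.86061 mg/L; C(t) = C_ss + (C₀ − C_ss) e^(−a t).
C(1.38) = 0.86061 + (0.78939)·e^(−0.36599·1.38) = 0.86061 + (0.78939)·0.60347 = 1.3370 mg/L.

1.34 mg/L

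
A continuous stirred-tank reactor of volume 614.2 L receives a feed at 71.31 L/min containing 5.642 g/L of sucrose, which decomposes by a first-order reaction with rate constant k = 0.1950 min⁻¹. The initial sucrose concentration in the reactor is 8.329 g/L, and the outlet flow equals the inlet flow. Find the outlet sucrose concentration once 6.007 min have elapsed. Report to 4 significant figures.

Accumulation = in − out − consumed: V dC/dt = Q C_in − Q C − k V C.
dC/dt = (Q/V) C_in − (Q/V + k) C; effective rate a = Q/V + k = 0.116102 + 0.1950 = 0.311102 min⁻¹.
C_ss = Q C_in/(Q + kV) = 2.10557 g/L; C(t) = C_ss + (C₀ − C_ss) e^(−a t).
C(6.007) = 2.10557 + (6.22343)·e^(−0.311102·6.007) = 2.10557 + (6.22343)·0.154310 = 3.06591 g/L.

3.066 g/L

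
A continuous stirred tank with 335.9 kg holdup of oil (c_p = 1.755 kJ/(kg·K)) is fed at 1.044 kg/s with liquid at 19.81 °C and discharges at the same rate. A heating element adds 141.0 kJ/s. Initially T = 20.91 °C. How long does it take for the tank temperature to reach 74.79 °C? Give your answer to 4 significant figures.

M c_p dT/dt = ṁ c_p (T_in − T) + Q̇.
τ = M/ṁ = 321.743 s; T_ss = T_in + Q̇/(ṁ c_p) = 96.7658 °C.
T(t) = T_ss + (T₀ − T_ss) e^(−t/τ). Set T = 74.79:
e^(−t/τ) = (74.79 − 96.7658)/(20.91 − 96.7658) = 0.289705
t = −321.743 · ln(0.289705) = 398.605 s.

398.6 s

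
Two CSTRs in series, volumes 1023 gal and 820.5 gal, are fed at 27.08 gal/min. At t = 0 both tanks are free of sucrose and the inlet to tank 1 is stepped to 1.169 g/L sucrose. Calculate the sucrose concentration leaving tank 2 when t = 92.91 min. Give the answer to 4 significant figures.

0.8848 g/L

Time constants: τᵢ = Vᵢ/Q for each well-mixed tank.
τ₁ = 1023/27.08 = 37.7770 min; τ₂ = 820.5/27.08 = 30.2991 min.
Solving the cascade with C₁(0)=C₂(0)=0 gives C₂(t) = C_in[1 − (τ₁ e^(−t/τ₁) − τ₂ e^(−t/τ₂))/(τ₁ − τ₂)].
At t = 92.91: e^(−t/τ₁) = 0.0854832, e^(−t/τ₂) = 0.0465873.
C₂ = 1.169·[1 − (37.7770·0.0854832 − 30.2991·0.0465873)/(7.47784)] = 1.169·0.756917 = 0.884836 g/L.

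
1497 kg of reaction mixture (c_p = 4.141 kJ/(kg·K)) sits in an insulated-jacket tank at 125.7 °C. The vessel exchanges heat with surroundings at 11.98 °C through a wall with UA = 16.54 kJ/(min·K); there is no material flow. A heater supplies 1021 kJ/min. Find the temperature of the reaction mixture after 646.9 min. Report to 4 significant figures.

82.96 °C

Lumped-capacitance energy balance: M c_p dT/dt = UA(T_amb − T) + Q̇.
dT/dt = (T_ss − T)/τ with T_ss = T_amb + Q̇/UA = 11.98 + 1021/16.54 = 73.7091 °C, τ = M c_p/UA = 1497·4.141/16.54 = 374.793 min.
T approaches T_ss exponentially: T(t) = T_ss + (T₀ − T_ss) e^(−t/τ).
T(646.9) = 73.7091 + (51.9909)·0.177992 = 82.9631 °C.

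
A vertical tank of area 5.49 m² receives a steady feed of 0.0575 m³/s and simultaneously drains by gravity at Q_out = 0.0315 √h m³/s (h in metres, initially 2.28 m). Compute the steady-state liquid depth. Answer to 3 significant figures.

3.33 m

A dh/dt = Q_in − 0.0315 √h. Steady state requires inflow = outflow:
Q_in = 0.0315 √h_ss ⇒ √h_ss = 0.0575/0.0315 = 1.8254.
h_ss = 1.8254² = 3.3321 m. (Since h₀ = 2.28 m < h_ss, the level will rise toward this value.)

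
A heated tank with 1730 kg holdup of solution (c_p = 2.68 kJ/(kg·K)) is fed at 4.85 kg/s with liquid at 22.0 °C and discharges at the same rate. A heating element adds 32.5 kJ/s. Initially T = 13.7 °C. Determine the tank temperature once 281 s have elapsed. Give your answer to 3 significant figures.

19.6 °C

First-law balance (no shaft work): M c_p dT/dt = ṁ c_p (T_in − T) + 32.5.
τ = M/ṁ = 356.70 s; T_ss = T_in + Q̇/(ṁ c_p) = 22.0 + 32.5/(4.85·2.68) = 24.500 °C.
This is linear first-order; T(t) = T_ss + (T₀ − T_ss) e^(−t/τ).
T(281) = 24.500 + (-10.800)·e^(−281/356.70) = 24.500 + (-10.800)·0.45486 = 19.588 °C.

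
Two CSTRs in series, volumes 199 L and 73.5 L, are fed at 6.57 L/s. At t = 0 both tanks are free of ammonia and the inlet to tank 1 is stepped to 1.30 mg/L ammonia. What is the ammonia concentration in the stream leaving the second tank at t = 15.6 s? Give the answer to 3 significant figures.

Each tank obeys Vᵢ dCᵢ/dt = Q(Cᵢ₋₁ − Cᵢ), so τᵢ = Vᵢ/Q.
τ₁ = 199/6.57 = 30.289 s; τ₂ = 73.5/6.57 = 11.187 s.
Tank 1: C₁ = C_in(1 − e^(−t/τ₁)). Tank 2 (τ₁ ≠ τ₂): C₂ = C_in[1 − (τ₁ e^(−t/τ₁) − τ₂ e^(−t/τ₂))/(τ₁ − τ₂)].
At t = 15.6: e^(−t/τ₁) = 0.59748, e^(−t/τ₂) = 0.24797.
C₂ = 1.30·[1 − (30.289·0.59748 − 11.187·0.24797)/(19.102)] = 1.30·0.19783 = 0.25718 mg/L.

0.257 mg/L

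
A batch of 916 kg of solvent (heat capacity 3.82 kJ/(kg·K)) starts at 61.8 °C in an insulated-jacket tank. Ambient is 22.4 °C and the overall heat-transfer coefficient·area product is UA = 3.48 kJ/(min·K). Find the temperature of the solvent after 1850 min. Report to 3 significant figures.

Lumped-capacitance energy balance: M c_p dT/dt = UA(T_amb − T).
dT/dt = (T_ss − T)/τ with T_ss = T_amb = 22.400 °C, τ = M c_p/UA = 916·3.82/3.48 = 1005.5 min.
Integrating: T(t) = T_ss + (T₀ − T_ss) e^(−t/τ).
T(1850) = 22.400 + (39.400)·0.15883 = 28.658 °C.

28.7 °C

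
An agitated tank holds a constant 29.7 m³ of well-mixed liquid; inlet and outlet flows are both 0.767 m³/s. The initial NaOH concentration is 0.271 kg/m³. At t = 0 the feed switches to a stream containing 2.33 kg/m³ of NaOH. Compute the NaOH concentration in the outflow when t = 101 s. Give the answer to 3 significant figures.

2.18 kg/m³

Accumulation = in − out for the solute gives V dC/dt = Q(C_in − C).
Time constant τ = V/Q = 29.7/0.767 = 38.722 s.
Integrating: C(t) = C_in + (C₀ − C_in) e^(−t/τ).
C(101) = 2.33 + (0.271 − 2.33)·e^(−101/38.722) = 2.33 + (-2.0590)·0.073658 = 2.1783 kg/m³.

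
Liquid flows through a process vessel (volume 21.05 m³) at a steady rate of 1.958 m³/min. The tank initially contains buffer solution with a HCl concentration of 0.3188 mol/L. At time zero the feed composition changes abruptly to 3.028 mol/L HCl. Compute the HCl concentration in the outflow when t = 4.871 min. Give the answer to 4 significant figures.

1.306 mol/L

Species balance on the tank: V dC/dt = Q(C_in − C).
So dC/dt = (C_in − C)/τ with τ = V/Q = 21.05/1.958 = 10.7508 min.
This is linear first-order; C(t) = C_in + (C₀ − C_in) e^(−t/τ).
C(4.871) = 3.028 + (0.3188 − 3.028)·e^(−4.871/10.7508) = 3.028 + (-2.70920)·0.635665 = 1.30586 mol/L.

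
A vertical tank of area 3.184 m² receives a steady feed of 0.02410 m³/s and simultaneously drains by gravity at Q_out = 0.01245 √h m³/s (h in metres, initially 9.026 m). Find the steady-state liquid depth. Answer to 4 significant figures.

Unsteady balance on liquid volume: A dh/dt = Q_in − 0.01245 √h. At steady state dh/dt = 0:
Q_in = 0.01245 √h_ss ⇒ √h_ss = 0.02410/0.01245 = 1.93574.
h_ss = 1.93574² = 3.74710 m. (Since h₀ = 9.026 m > h_ss, the level will fall toward this value.)

3.747 m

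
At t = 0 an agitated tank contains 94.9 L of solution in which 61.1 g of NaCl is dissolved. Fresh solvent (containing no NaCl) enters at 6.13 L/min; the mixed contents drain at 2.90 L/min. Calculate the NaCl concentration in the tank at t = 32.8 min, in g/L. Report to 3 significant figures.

Total volume: dV/dt = Q_in − Q_out = 3.2300 L/min, so V(t) = 94.9 + 3.2300 t and V(32.8) = 200.84 L.
Solute balance: dm/dt = 0 − Q_out C = −Q_out m/V(t).
Separate: dm/m = −Q_out dt/V(t) ⇒ ln(m/m₀) = −(Q_out/(Q_in−Q_out)) ln(V/V₀).
m = m₀ (V₀/V)^(Q_out/(Q_in−Q_out)) = 61.1 × (94.9/200.84)^(0.89783) = 31.168 g.
C = m/V = 31.168/200.84 = 0.15519 g/L.

0.155 g/L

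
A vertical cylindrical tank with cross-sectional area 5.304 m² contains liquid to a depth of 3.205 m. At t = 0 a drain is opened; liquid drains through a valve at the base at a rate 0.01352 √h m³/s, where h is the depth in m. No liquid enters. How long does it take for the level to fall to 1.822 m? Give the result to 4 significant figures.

With no inflow, A dh/dt = −0.01352 √h.
This is separable: 2 d(√h)/dt = −0.01352/A, so √h = √h₀ − (0.01352/(2A)) t.
t = 2A(√h₀ − √h)/0.01352 = 2·5.304·(√3.205 − √1.822)/0.01352
  = 10.6080 × (1.79025 − 1.34981) / 0.01352 = 345.573 s.

345.6 s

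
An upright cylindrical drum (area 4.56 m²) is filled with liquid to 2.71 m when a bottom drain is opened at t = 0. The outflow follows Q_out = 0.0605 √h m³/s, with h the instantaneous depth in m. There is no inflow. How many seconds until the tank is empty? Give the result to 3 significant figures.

248 s

A dh/dt = −Q_out = −0.0605 √h.
This is separable: 2 d(√h)/dt = −0.0605/A, so √h = √h₀ − (0.0605/(2A)) t.
Set h = 0: 2√h₀ = (0.0605/A) t_empty ⇒ t_empty = 2A√h₀/0.0605.
t_empty = 2·4.56·√2.71/0.0605 = 9.1200·1.6462/0.0605 = 248.16 s.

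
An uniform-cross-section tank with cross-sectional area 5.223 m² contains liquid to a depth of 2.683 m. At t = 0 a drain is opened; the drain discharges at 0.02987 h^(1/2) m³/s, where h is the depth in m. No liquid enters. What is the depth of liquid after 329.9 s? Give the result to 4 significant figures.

0.4825 m

With no inflow, A dh/dt = −0.02987 √h.
This is separable: 2 d(√h)/dt = −0.02987/A, so √h = √h₀ − (0.02987/(2A)) t.
√h = √2.683 − 0.02987·329.9/(2·5.223) = 1.63799 − 0.943338 = 0.694648.
h = 0.694648² = 0.482536 m.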